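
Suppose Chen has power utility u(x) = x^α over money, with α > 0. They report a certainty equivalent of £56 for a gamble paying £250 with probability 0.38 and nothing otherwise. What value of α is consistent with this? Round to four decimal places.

The lottery's expected utility is 0.38·u(250) + 0.62·u(0) = 0.38·250^α (since u(0) = 0 for α > 0).
Equating: 56^α = 0.38·250^α, i.e. 0.2240^α = 0.38.
α = ln(0.38) / ln(56/250) = -0.9675840/-1.4961092 ≈ 0.6467.

α ≈ 0.6467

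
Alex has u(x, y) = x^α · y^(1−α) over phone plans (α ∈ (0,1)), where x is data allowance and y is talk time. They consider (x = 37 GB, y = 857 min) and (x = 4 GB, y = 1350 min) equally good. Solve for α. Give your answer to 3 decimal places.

α ≈ 0.170

The Cobb–Douglas utilities coincide, so 37^α·857^(1−α) = 4^α·1350^(1−α).
Taking logs: α·ln 37 + (1−α)·ln 857 = α·ln 4 + (1−α)·ln 1350, i.e. α·2.224624 = (1−α)·0.454422.
So α/(1−α) = (0.454422)/(2.224624) = 0.204269, and α = 0.204269/1.204269 ≈ 0.170.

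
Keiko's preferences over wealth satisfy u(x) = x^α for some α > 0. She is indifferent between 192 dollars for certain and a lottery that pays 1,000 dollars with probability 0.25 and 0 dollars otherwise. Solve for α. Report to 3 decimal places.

α ≈ 0.840

EU(lottery) = 0.25·1000^α + 0.75·0 = 0.25·1000^α.
Equating: 192^α = 0.25·1000^α, i.e. 0.1920^α = 0.25.
α = ln(0.25) / ln(192/1000) = -1.386294/-1.650260 ≈ 0.840.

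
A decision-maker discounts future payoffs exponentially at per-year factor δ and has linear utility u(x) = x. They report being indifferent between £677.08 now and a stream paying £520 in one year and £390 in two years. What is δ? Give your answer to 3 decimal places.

δ ≈ 0.810

The stream is worth 520δ + 390δ² today, so 520δ + 390δ² = 677.08.
Rearranged: 390δ² + 520δ − 677.08 = 0.
δ = (−520 + √(520² + 4·390·677.08)) / (2·390) = (−520 + √1326644.80) / 780 ≈ 0.810.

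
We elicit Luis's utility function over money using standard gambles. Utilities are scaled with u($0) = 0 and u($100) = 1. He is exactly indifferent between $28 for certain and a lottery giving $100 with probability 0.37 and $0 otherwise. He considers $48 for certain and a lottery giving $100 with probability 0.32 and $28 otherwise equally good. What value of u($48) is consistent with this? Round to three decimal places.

The first gamble pins u($28): it must equal 0.37·1 + 0.63·0 = 0.37.
Chaining: u($48) = 0.32·1.00 + 0.68·0.37 = 0.5716.

0.572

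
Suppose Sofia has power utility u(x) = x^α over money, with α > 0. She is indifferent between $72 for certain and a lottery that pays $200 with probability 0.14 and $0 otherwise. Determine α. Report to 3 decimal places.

EU(lottery) = 0.14·200^α + 0.86·0 = 0.14·200^α.
Setting u(72) equal to that: 72^α = 0.14·200^α ⇒ (72/200)^α = 0.14.
α = ln(0.14) / ln(72/200) = -1.966113/-1.021651 ≈ 1.924.

α ≈ 1.924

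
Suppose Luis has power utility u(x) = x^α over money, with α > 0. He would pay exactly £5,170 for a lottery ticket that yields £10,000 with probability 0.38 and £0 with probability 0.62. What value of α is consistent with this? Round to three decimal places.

Since u(0) = 0, the lottery's EU is 0.38·10000^α.
Setting u(5170) equal to that: 5170^α = 0.38·10000^α ⇒ (5170/10000)^α = 0.38.
Take logs: α = ln 0.38 / ln(5170/10000) ≈ 1.46668.

α ≈ 1.467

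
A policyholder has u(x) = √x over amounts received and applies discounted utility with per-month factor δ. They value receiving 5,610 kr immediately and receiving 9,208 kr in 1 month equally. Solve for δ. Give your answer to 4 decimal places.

Indifference means u(5610) = δ · u(9208), so δ = u(5610)/u(9208).
With u(x) = √x: δ = √5610/√9208 = √(5610/9208) = 0.78055.

δ ≈ 0.7805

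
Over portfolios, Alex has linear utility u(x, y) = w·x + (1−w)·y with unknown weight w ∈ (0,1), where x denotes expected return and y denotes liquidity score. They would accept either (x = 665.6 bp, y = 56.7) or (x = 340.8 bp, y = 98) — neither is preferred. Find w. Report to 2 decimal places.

w = 0.11

Equating utilities: w·665.6 + (1−w)·56.7 = w·340.8 + (1−w)·98.
Collecting terms: w·324.8 = (1−w)·41.3.
Hence w = 41.3/(324.8+41.3) = 41.3/366.1 = 0.11.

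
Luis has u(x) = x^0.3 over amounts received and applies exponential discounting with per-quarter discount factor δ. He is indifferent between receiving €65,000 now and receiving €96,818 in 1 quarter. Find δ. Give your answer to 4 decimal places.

δ ≈ 0.8873

Equating discounted utilities: u(65000) = δ·u(96818) ⇒ δ = u(65000)/u(96818).
Since u(x) = x^0.3, δ = (65000/96818)^0.3 = 0.67136^0.3 = 0.88733.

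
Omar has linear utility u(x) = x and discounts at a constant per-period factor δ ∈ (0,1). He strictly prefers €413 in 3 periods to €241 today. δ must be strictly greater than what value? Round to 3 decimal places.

δ > 0.836

Comparing present values: 241 < δ^3·413.
Hence δ^3 > 241/413 = 0.58354, and x ↦ x^(1/3) is increasing on (0,∞).
δ > 0.58354^(1/3) = 0.836.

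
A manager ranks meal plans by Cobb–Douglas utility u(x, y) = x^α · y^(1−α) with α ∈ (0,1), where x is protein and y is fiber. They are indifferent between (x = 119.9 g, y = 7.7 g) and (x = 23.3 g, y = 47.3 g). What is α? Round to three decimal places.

α ≈ 0.526

The Cobb–Douglas utilities coincide, so 119.9^α·7.7^(1−α) = 23.3^α·47.3^(1−α).
Taking logs: α·ln 119.9 + (1−α)·ln 7.7 = α·ln 23.3 + (1−α)·ln 47.3, i.e. α·1.638205 = (1−α)·1.815290.
So α/(1−α) = (1.815290)/(1.638205) = 1.108097, and α = 1.108097/2.108097 ≈ 0.526.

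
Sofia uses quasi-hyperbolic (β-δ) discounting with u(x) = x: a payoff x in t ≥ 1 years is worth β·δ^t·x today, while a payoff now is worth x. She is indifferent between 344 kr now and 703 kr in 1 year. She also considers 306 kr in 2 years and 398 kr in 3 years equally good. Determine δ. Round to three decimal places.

Both payoffs in the second observation are in the future, so β drops out: δ^2·306 = δ^3·398 ⇒ δ = 306/398 = 0.76884.

δ ≈ 0.769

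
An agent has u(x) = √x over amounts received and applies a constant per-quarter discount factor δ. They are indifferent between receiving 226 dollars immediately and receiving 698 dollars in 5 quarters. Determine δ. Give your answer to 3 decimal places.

δ ≈ 0.893

Equating discounted utilities: u(226) = δ^5·u(698) ⇒ δ^5 = u(226)/u(698).
With u(x) = √x: δ^5 = √226/√698 = √(226/698) = 0.56902.
Taking the 5th root: δ = 0.56902^(1/5) ≈ 0.893.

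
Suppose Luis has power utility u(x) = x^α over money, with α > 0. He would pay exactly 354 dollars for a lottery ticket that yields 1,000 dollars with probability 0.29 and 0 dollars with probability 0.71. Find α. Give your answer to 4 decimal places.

Since u(0) = 0, the lottery's EU is 0.29·1000^α.
Setting u(354) equal to that: 354^α = 0.29·1000^α ⇒ (354/1000)^α = 0.29.
Take logs: α = ln 0.29 / ln(354/1000) ≈ 1.192031.

α ≈ 1.1920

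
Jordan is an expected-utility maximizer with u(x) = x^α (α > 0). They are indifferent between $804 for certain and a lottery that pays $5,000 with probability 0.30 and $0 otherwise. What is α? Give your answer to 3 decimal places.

α ≈ 0.659

Since u(0) = 0, the lottery's EU is 0.30·5000^α.
Equating: 804^α = 0.30·5000^α, i.e. 0.1608^α = 0.30.
Taking logs: α·ln(804/5000) = ln(0.30), so α = -1.203973 / -1.827594 ≈ 0.659.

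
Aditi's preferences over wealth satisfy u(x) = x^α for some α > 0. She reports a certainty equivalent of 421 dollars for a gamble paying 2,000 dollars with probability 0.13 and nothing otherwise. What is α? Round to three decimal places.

Since u(0) = 0, the lottery's EU is 0.13·2000^α.
Setting u(421) equal to that: 421^α = 0.13·2000^α ⇒ (421/2000)^α = 0.13.
α = ln(0.13) / ln(421/2000) = -2.040221/-1.558270 ≈ 1.309.

α ≈ 1.309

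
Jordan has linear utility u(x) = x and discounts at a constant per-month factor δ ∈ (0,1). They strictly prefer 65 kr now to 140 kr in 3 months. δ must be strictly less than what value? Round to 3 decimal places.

δ < 0.774

Comparing present values: 65 > δ^3·140.
Hence δ^3 < 65/140 = 0.46429, and x ↦ x^(1/3) is increasing on (0,∞).
δ < (65/140)^(1/3) ≈ 0.774.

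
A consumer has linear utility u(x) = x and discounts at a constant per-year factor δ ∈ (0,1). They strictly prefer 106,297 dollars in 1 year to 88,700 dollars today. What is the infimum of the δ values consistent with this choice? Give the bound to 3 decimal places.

The preference means 88700 < δ·106297.
Dividing through by 106297 gives δ > 0.83445.

δ > 0.834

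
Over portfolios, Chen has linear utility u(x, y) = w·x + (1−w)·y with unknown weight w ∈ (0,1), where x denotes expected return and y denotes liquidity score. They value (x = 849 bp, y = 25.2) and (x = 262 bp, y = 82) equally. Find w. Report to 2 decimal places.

w = 0.09

Equating utilities: w·849 + (1−w)·25.2 = w·262 + (1−w)·82.
Collecting terms: w·587 = (1−w)·56.8.
So w/(1−w) = 56.8/587 = 0.0968, giving w = 56.8/(587+56.8) = 0.09.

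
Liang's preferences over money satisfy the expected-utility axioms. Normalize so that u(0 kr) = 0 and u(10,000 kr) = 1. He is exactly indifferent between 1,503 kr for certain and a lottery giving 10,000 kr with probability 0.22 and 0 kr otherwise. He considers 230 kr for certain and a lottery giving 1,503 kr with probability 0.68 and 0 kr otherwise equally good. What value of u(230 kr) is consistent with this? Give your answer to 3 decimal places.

First, u(1,503 kr) = 0.22·u(10,000 kr) + 0.78·u(0 kr) = 0.22.
Chaining: u(230 kr) = 0.68·0.22 + 0.32·0.00 = 0.1496.

0.150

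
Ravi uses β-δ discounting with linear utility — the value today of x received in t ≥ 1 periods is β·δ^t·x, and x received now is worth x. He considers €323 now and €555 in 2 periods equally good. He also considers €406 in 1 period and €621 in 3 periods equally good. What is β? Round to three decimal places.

From the later pair, β·δ^1·406 = β·δ^3·621; dividing through, δ^2 = 406/621 = 0.65378, so δ = 0.80857.
Substituting δ into 323 = β·δ^2·555: β = 323/(362.850) ≈ 0.890.

β ≈ 0.890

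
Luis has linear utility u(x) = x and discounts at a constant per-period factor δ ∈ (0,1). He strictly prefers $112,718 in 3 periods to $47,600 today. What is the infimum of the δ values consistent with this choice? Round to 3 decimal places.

δ > 0.750

The preference means 47600 < δ^3·112718.
Dividing by 112718: δ^3 > 0.42229. Both sides are positive, so the cube root keeps the direction.
δ > (47600/112718)^(1/3) ≈ 0.750.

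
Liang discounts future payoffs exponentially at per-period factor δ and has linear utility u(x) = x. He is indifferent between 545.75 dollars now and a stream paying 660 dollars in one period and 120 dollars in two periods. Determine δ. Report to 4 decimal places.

δ ≈ 0.7300

The stream is worth 660δ + 120δ² today, so 660δ + 120δ² = 545.75.
That is, 120δ² + 660δ − 545.75 = 0, a quadratic in δ.
The positive root is δ = [−660 + √(660² + 4·120·545.75)] / (2·120) = (−660 + 835.201)/240 ≈ 0.7300.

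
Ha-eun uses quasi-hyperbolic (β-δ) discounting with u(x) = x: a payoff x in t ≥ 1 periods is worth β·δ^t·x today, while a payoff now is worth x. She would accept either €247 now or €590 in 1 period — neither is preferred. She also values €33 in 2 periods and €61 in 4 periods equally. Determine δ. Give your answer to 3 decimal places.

From the later pair, β·δ^2·33 = β·δ^4·61; dividing through, δ^2 = 33/61 = 0.54098, so δ = 0.73552.

δ ≈ 0.736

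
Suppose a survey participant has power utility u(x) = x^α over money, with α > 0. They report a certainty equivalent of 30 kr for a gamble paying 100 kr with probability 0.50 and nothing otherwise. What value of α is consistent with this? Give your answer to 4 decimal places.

α ≈ 0.5757

EU(lottery) = 0.50·100^α + 0.50·0 = 0.50·100^α.
Setting u(30) equal to that: 30^α = 0.50·100^α ⇒ (30/100)^α = 0.50.
α = ln(0.50) / ln(30/100) = -0.6931472/-1.2039728 ≈ 0.5757.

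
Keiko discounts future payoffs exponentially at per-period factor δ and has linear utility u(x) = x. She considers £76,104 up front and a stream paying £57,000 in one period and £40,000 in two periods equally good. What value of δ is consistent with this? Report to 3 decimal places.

δ ≈ 0.840

Present value of the stream is 57000·δ + 40000·δ². Indifference gives 57000δ + 40000δ² = 76104.
That is, 40000δ² + 57000δ − 76104 = 0, a quadratic in δ.
By the quadratic formula (taking the positive root), δ = (−57000 + √15425640000.00) / 80000 ≈ 0.840.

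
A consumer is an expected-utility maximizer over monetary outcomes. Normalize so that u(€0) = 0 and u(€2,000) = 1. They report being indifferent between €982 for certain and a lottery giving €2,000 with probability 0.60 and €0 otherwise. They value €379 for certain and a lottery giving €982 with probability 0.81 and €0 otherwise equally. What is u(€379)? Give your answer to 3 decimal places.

From the first indifference, u(€982) = 0.60·u(€2,000) + 0.40·u(€0) = 0.60·1 + 0.40·0 = 0.60.
The second indifference gives u(€379) = 0.81·u(€982) + 0.19·u(€0) = 0.81·0.60 + 0.19·0.00 = 0.4860.

0.486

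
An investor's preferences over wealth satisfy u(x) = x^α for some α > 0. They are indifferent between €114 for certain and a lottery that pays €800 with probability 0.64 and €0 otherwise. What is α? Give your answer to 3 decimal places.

α ≈ 0.229

The lottery's expected utility is 0.64·u(800) + 0.36·u(0) = 0.64·800^α (since u(0) = 0 for α > 0).
Equating: 114^α = 0.64·800^α, i.e. 0.1425^α = 0.64.
Take logs: α = ln 0.64 / ln(114/800) ≈ 0.22905.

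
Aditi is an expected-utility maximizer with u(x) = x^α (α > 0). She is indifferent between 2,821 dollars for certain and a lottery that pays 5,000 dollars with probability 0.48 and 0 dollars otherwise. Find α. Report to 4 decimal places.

α ≈ 1.2824

The lottery's expected utility is 0.48·u(5000) + 0.52·u(0) = 0.48·5000^α (since u(0) = 0 for α > 0).
Setting u(2821) equal to that: 2821^α = 0.48·5000^α ⇒ (2821/5000)^α = 0.48.
Take logs: α = ln 0.48 / ln(2821/5000) ≈ 1.282386.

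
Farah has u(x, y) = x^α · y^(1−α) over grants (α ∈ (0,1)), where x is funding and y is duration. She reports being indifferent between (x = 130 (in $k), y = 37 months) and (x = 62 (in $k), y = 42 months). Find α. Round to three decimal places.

Indifference: 130^α · 37^(1−α) = 62^α · 42^(1−α).
Taking logs: α·ln 130 + (1−α)·ln 37 = α·ln 62 + (1−α)·ln 42, i.e. α·0.740400 = (1−α)·0.126752.
So α/(1−α) = (0.126752)/(0.740400) = 0.171194, and α = 0.171194/1.171194 ≈ 0.146.

α ≈ 0.146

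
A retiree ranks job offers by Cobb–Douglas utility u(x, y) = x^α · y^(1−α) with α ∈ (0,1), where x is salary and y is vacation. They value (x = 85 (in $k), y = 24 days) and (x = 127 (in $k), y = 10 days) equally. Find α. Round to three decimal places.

The Cobb–Douglas utilities coincide, so 85^α·24^(1−α) = 127^α·10^(1−α).
Taking logs: α·ln 85 + (1−α)·ln 24 = α·ln 127 + (1−α)·ln 10, i.e. α·-0.401536 = (1−α)·-0.875469.
With A = -0.401536 and B = -0.875469: α·A = (1−α)·B, so α = B/(A+B) = -0.875469/-1.277005 ≈ 0.686.

α ≈ 0.686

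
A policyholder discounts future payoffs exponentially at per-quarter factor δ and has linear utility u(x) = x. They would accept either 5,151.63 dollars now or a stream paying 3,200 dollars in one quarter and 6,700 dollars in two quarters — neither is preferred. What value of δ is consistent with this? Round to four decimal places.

δ ≈ 0.6700

Equating present values: 5151.63 = 3200δ + 6700δ².
That is, 6700δ² + 3200δ − 5151.63 = 0, a quadratic in δ.
δ = (−3200 + √(3200² + 4·6700·5151.63)) / (2·6700) = (−3200 + √148303684.00) / 13400 ≈ 0.6700.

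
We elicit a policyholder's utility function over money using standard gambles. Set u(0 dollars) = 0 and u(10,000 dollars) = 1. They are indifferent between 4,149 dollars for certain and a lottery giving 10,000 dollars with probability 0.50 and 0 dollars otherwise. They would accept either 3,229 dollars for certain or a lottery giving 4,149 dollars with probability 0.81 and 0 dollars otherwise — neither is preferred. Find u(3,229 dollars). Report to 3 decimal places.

0.405

From the first indifference, u(4,149 dollars) = 0.50·u(10,000 dollars) + 0.50·u(0 dollars) = 0.50·1 + 0.50·0 = 0.50.
The second indifference gives u(3,229 dollars) = 0.81·u(4,149 dollars) + 0.19·u(0 dollars) = 0.81·0.50 + 0.19·0.00 = 0.4050.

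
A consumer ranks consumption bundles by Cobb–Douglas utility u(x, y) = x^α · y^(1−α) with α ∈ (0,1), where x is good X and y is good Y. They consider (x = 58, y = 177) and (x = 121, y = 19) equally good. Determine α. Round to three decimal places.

α ≈ 0.752

The Cobb–Douglas utilities coincide, so 58^α·177^(1−α) = 121^α·19^(1−α).
Taking logs: α·ln 58 + (1−α)·ln 177 = α·ln 121 + (1−α)·ln 19, i.e. α·-0.735348 = (1−α)·-2.231711.
With A = -0.735348 and B = -2.231711: α·A = (1−α)·B, so α = B/(A+B) = -2.231711/-2.967059 ≈ 0.752.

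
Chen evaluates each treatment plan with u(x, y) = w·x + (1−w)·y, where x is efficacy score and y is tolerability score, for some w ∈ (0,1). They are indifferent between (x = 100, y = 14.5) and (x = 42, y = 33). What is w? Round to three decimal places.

Indifference: w·100 + (1−w)·14.5 = w·42 + (1−w)·33.
w·(100−42) = (1−w)·(33−14.5), i.e. w·58 = (1−w)·18.5.
Hence w = 18.5/(58+18.5) = 18.5/76.5 = 0.242.

w = 0.242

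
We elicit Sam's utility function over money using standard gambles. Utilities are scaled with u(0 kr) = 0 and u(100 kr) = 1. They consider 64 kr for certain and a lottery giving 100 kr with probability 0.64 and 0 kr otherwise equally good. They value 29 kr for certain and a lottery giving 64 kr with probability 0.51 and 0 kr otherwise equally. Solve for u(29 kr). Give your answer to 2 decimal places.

The first gamble pins u(64 kr): it must equal 0.64·1 + 0.36·0 = 0.64.
The second indifference gives u(29 kr) = 0.51·u(64 kr) + 0.49·u(0 kr) = 0.51·0.64 + 0.49·0.00 = 0.3264.

0.33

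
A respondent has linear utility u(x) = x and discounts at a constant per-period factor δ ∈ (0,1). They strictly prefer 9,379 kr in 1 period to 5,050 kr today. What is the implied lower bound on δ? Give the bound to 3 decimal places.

The preference means 5050 < δ·9379.
So δ > 5050/9379 = 0.53844.

δ > 0.538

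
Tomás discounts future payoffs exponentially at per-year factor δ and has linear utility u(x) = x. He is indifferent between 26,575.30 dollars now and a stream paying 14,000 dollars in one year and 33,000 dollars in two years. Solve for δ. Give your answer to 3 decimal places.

Equating present values: 26575.30 = 14000δ + 33000δ².
That is, 33000δ² + 14000δ − 26575.30 = 0, a quadratic in δ.
By the quadratic formula (taking the positive root), δ = (−14000 + √3703939600.00) / 66000 ≈ 0.710.

δ ≈ 0.710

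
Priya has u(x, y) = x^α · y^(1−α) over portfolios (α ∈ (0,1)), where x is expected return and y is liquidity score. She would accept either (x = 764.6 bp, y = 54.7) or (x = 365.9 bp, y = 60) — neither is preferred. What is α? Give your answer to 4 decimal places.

Set the two utilities equal: 764.6^α·54.7^(1−α) = 365.9^α·60^(1−α).
Rearrange to (764.6/365.9)^α = (60/54.7)^(1−α) and take logs: α·0.7369927 = (1−α)·0.0924809.
So α/(1−α) = (0.0924809)/(0.7369927) = 0.1254841, and α = 0.1254841/1.1254841 ≈ 0.1115.

α ≈ 0.1115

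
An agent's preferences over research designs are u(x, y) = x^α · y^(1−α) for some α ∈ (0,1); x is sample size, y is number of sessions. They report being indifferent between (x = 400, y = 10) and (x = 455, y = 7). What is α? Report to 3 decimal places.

Set the two utilities equal: 400^α·10^(1−α) = 455^α·7^(1−α).
Taking logs: α·ln 400 + (1−α)·ln 10 = α·ln 455 + (1−α)·ln 7, i.e. α·-0.128833 = (1−α)·-0.356675.
Thus α·(-0.485508) = -0.356675, so α = -0.356675/-0.485508 ≈ 0.735.

α ≈ 0.735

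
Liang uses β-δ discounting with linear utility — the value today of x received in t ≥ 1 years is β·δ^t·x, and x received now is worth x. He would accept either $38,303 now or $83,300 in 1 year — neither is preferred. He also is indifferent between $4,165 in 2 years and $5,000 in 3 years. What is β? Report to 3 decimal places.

Both payoffs in the second observation are in the future, so β drops out: δ^2·4165 = δ^3·5000 ⇒ δ = 4165/5000 = 0.83300.
Substituting δ into 38303 = β·δ·83300: β = 38303/(69388.900) ≈ 0.552.

β ≈ 0.552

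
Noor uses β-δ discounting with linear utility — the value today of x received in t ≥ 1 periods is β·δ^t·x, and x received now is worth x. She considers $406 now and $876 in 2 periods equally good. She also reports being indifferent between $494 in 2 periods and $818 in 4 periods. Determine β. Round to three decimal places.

From the later pair, β·δ^2·494 = β·δ^4·818; dividing through, δ^2 = 494/818 = 0.60391, so δ = 0.77712.
Substituting δ into 406 = β·δ^2·876: β = 406/(529.027) ≈ 0.767.

β ≈ 0.767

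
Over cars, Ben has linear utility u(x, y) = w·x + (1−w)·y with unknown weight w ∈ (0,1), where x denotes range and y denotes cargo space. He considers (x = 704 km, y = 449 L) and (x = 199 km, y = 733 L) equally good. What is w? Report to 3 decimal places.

Indifference: w·704 + (1−w)·449 = w·199 + (1−w)·733.
Collecting terms: w·505 = (1−w)·284.
The marginal rate of substitution is 284/505, so w = 284/(505+284) = 0.360.

w = 0.360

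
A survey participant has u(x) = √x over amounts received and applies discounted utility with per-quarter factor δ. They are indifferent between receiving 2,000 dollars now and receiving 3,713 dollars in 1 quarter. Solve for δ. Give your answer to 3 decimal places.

Indifference means u(2000) = δ · u(3713), so δ = u(2000)/u(3713).
With u(x) = √x: δ = √2000/√3713 = √(2000/3713) = 0.73393.

δ ≈ 0.734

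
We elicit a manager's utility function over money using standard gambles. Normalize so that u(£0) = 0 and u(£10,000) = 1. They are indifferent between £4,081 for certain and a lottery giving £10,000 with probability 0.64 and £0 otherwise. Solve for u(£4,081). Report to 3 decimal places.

u(£4,081) equals the lottery's expected utility: 0.64·1 + 0.36·0 = 0.64.

0.640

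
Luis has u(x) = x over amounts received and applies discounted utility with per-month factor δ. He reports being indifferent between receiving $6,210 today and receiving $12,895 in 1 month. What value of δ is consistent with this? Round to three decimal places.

δ ≈ 0.482

Indifference means u(6210) = δ · u(12895), so δ = u(6210)/u(12895).
With u(x) = x: δ = 6210/12895 = 0.48158.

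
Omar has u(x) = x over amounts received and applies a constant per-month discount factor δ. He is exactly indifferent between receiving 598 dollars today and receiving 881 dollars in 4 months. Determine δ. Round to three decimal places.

Equating discounted utilities: u(598) = δ^4·u(881) ⇒ δ^4 = u(598)/u(881).
With u(x) = x: δ^4 = 598/881 = 0.67877.
Hence δ = (0.67877)^(1/4) = 0.90768.

δ ≈ 0.908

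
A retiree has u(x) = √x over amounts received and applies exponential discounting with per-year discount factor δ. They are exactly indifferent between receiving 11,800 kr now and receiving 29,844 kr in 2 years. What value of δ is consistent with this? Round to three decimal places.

Equating discounted utilities: u(11800) = δ^2·u(29844) ⇒ δ^2 = u(11800)/u(29844).
Since u(x) = √x, δ^2 = √(11800/29844) = 0.62880.
Taking the square root: δ = 0.62880^(1/2) ≈ 0.793.

δ ≈ 0.793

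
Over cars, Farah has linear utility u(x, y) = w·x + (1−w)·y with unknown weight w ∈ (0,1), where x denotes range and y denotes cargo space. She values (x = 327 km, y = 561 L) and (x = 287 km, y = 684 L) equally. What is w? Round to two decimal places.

w = 0.75

Equating utilities: w·327 + (1−w)·561 = w·287 + (1−w)·684.
w·(327−287) = (1−w)·(684−561), i.e. w·40 = (1−w)·123.
The marginal rate of substitution is 123/40, so w = 123/(40+123) = 0.75.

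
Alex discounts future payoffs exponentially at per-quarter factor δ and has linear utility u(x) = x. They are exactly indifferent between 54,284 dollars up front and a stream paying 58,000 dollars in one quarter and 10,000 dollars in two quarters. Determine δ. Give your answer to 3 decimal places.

δ ≈ 0.820

Present value of the stream is 58000·δ + 10000·δ². Indifference gives 58000δ + 10000δ² = 54284.
Rearranged: 10000δ² + 58000δ − 54284 = 0.
By the quadratic formula (taking the positive root), δ = (−58000 + √5535360000.00) / 20000 ≈ 0.820.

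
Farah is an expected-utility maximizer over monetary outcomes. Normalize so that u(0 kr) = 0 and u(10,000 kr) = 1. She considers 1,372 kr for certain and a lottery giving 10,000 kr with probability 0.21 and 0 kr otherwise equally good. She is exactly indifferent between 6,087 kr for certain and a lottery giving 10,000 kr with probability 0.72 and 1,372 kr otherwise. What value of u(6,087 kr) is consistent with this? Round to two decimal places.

0.78

From the first indifference, u(1,372 kr) = 0.21·u(10,000 kr) + 0.79·u(0 kr) = 0.21·1 + 0.79·0 = 0.21.
The second indifference gives u(6,087 kr) = 0.72·u(10,000 kr) + 0.28·u(1,372 kr) = 0.72·1.00 + 0.28·0.21 = 0.7788.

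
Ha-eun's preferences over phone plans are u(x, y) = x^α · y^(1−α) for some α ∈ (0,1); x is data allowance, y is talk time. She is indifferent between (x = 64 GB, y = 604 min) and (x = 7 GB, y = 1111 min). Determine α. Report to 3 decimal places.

The Cobb–Douglas utilities coincide, so 64^α·604^(1−α) = 7^α·1111^(1−α).
(64/7)^α = (1111/604)^(1−α); take logs: α·ln(64/7) = (1−α)·ln(1111/604), i.e. α·2.212973 = (1−α)·0.609442.
With A = 2.212973 and B = 0.609442: α·A = (1−α)·B, so α = B/(A+B) = 0.609442/2.822415 ≈ 0.216.

α ≈ 0.216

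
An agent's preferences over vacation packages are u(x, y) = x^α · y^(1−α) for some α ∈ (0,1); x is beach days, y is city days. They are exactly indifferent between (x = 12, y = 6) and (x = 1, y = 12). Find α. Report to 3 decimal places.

Indifference: 12^α · 6^(1−α) = 1^α · 12^(1−α).
Taking logs: α·ln 12 + (1−α)·ln 6 = α·ln 1 + (1−α)·ln 12, i.e. α·2.484907 = (1−α)·0.693147.
Thus α·(3.178054) = 0.693147, so α = 0.693147/3.178054 ≈ 0.218.

α ≈ 0.218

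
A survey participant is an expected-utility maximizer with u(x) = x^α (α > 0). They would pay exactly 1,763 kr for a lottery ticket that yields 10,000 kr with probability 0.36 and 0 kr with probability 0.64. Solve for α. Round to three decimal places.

The lottery's expected utility is 0.36·u(10000) + 0.64·u(0) = 0.36·10000^α (since u(0) = 0 for α > 0).
Indifference: 1763^α = 0.36·10000^α, so (1763/10000)^α = 0.36.
α = ln(0.36) / ln(1763/10000) = -1.021651/-1.735568 ≈ 0.589.

α ≈ 0.589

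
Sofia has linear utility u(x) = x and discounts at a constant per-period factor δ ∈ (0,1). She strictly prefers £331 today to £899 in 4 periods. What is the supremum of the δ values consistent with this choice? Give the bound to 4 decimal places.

The preference means 331 > δ^4·899.
Hence δ^4 < 331/899 = 0.36819, and x ↦ x^(1/4) is increasing on (0,∞).
δ < 0.36819^(1/4) = 0.7790.

δ < 0.7790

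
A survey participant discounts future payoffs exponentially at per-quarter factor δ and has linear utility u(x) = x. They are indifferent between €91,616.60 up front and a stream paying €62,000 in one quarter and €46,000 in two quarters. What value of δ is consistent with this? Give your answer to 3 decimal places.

Present value of the stream is 62000·δ + 46000·δ². Indifference gives 62000δ + 46000δ² = 91616.60.
That is, 46000δ² + 62000δ − 91616.60 = 0, a quadratic in δ.
δ = (−62000 + √(62000² + 4·46000·91616.60)) / (2·46000) = (−62000 + √20701454400.00) / 92000 ≈ 0.890.

δ ≈ 0.890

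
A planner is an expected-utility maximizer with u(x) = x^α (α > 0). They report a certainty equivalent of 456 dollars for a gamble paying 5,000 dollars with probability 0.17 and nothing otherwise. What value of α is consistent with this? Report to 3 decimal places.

α ≈ 0.740

Since u(0) = 0, the lottery's EU is 0.17·5000^α.
Equating: 456^α = 0.17·5000^α, i.e. 0.0912^α = 0.17.
Taking logs: α·ln(456/5000) = ln(0.17), so α = -1.771957 / -2.394700 ≈ 0.740.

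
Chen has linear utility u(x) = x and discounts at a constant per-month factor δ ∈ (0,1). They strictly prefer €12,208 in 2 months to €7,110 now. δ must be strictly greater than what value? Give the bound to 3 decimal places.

Comparing present values: 7110 < δ^2·12208.
Dividing by 12208: δ^2 > 0.58240. Both sides are positive, so the square root keeps the direction.
δ > (7110/12208)^(1/2) ≈ 0.763.

δ > 0.763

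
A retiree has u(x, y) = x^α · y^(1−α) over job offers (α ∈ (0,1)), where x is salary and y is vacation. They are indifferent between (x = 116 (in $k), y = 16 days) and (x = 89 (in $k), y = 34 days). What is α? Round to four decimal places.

α ≈ 0.7399

Set the two utilities equal: 116^α·16^(1−α) = 89^α·34^(1−α).
Rearrange to (116/89)^α = (34/16)^(1−α) and take logs: α·0.2649538 = (1−α)·0.7537718.
With A = 0.2649538 and B = 0.7537718: α·A = (1−α)·B, so α = B/(A+B) = 0.7537718/1.0187256 ≈ 0.7399.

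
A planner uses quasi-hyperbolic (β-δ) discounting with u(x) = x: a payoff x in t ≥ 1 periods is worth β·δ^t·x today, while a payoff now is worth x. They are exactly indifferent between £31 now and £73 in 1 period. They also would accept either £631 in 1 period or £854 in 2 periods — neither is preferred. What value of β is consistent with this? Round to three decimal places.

β ≈ 0.575

From the later pair, β·δ^1·631 = β·δ^2·854; dividing through, δ = 631/854 = 0.73888.
Substituting δ into 31 = β·δ·73: β = 31/(53.938) ≈ 0.575.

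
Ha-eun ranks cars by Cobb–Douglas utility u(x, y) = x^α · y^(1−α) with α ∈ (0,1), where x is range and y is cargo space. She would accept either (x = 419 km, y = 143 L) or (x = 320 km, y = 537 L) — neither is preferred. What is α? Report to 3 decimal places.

α ≈ 0.831

Set the two utilities equal: 419^α·143^(1−α) = 320^α·537^(1−α).
(419/320)^α = (537/143)^(1−α); take logs: α·ln(419/320) = (1−α)·ln(537/143), i.e. α·0.269550 = (1−α)·1.323153.
With A = 0.269550 and B = 1.323153: α·A = (1−α)·B, so α = B/(A+B) = 1.323153/1.592703 ≈ 0.831.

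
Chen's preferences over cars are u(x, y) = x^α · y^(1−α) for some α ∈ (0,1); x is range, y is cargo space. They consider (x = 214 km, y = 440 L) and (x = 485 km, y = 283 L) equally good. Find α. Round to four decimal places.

Indifference: 214^α · 440^(1−α) = 485^α · 283^(1−α).
Taking logs: α·ln 214 + (1−α)·ln 440 = α·ln 485 + (1−α)·ln 283, i.e. α·-0.8181729 = (1−α)·-0.4413278.
With A = -0.8181729 and B = -0.4413278: α·A = (1−α)·B, so α = B/(A+B) = -0.4413278/-1.2595007 ≈ 0.3504.

α ≈ 0.3504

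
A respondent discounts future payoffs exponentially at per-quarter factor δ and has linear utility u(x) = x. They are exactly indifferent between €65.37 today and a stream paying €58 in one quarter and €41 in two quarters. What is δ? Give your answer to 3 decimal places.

δ ≈ 0.740

The stream is worth 58δ + 41δ² today, so 58δ + 41δ² = 65.37.
Rearranged: 41δ² + 58δ − 65.37 = 0.
The positive root is δ = [−58 + √(58² + 4·41·65.37)] / (2·41) = (−58 + 118.679)/82 ≈ 0.740.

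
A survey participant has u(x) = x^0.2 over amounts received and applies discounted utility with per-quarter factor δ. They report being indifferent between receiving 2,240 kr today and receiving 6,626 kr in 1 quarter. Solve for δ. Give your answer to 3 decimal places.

δ ≈ 0.805

Equating discounted utilities: u(2240) = δ·u(6626) ⇒ δ = u(2240)/u(6626).
With u(x) = x^0.2: δ = 2240^0.2/6626^0.2 = (2240/6626)^0.2 = 0.80501.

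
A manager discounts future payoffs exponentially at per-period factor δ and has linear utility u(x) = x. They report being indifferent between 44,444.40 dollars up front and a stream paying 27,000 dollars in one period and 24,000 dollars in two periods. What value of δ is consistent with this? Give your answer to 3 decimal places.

The stream is worth 27000δ + 24000δ² today, so 27000δ + 24000δ² = 44444.40.
Rearranged: 24000δ² + 27000δ − 44444.40 = 0.
By the quadratic formula (taking the positive root), δ = (−27000 + √4995662400.00) / 48000 ≈ 0.910.

δ ≈ 0.910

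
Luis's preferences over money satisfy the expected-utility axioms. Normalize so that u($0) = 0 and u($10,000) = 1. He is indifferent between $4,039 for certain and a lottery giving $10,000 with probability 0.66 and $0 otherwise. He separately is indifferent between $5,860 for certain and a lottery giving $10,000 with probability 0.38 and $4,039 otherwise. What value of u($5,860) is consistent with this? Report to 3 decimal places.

0.789

The first gamble pins u($4,039): it must equal 0.66·1 + 0.34·0 = 0.66.
Chaining: u($5,860) = 0.38·1.00 + 0.62·0.66 = 0.7892.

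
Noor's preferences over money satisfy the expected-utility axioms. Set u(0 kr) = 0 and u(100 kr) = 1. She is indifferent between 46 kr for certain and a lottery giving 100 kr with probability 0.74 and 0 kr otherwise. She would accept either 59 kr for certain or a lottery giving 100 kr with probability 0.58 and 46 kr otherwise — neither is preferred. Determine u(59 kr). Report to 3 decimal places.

0.891

The first gamble pins u(46 kr): it must equal 0.74·1 + 0.26·0 = 0.74.
The second indifference gives u(59 kr) = 0.58·u(100 kr) + 0.42·u(46 kr) = 0.58·1.00 + 0.42·0.74 = 0.8908.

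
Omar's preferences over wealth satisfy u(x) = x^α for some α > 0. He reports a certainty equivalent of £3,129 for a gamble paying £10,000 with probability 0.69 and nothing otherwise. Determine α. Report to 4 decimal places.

EU(lottery) = 0.69·10000^α + 0.31·0 = 0.69·10000^α.
Indifference: 3129^α = 0.69·10000^α, so (3129/10000)^α = 0.69.
Taking logs: α·ln(3129/10000) = ln(0.69), so α = -0.3710637 / -1.1618716 ≈ 0.3194.

α ≈ 0.3194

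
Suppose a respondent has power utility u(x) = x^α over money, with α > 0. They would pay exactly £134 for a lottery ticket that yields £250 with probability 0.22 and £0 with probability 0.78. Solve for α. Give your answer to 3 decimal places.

α ≈ 2.428

The lottery's expected utility is 0.22·u(250) + 0.78·u(0) = 0.22·250^α (since u(0) = 0 for α > 0).
Equating: 134^α = 0.22·250^α, i.e. 0.5360^α = 0.22.
Taking logs: α·ln(134/250) = ln(0.22), so α = -1.514128 / -0.623621 ≈ 2.428.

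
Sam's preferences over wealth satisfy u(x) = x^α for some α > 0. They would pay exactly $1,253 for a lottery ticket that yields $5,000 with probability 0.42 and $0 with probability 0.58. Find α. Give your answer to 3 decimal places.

EU(lottery) = 0.42·5000^α + 0.58·0 = 0.42·5000^α.
Equating: 1253^α = 0.42·5000^α, i.e. 0.2506^α = 0.42.
α = ln(0.42) / ln(1253/5000) = -0.867501/-1.383897 ≈ 0.627.

α ≈ 0.627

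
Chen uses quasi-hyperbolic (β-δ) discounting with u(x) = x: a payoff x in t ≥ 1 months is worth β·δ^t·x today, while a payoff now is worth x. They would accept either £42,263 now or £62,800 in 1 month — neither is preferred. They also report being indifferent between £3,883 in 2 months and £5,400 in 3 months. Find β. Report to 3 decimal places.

From the later pair, β·δ^2·3883 = β·δ^3·5400; dividing through, δ = 3883/5400 = 0.71907.
Substituting δ into 42263 = β·δ·62800: β = 42263/(45157.852) ≈ 0.936.

β ≈ 0.936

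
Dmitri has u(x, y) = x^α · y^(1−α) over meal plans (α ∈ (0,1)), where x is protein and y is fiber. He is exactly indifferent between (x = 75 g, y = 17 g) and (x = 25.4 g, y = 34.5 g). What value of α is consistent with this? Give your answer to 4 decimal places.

Set the two utilities equal: 75^α·17^(1−α) = 25.4^α·34.5^(1−α).
(75/25.4)^α = (34.5/17)^(1−α); take logs: α·ln(75/25.4) = (1−α)·ln(34.5/17), i.e. α·1.0827389 = (1−α)·0.7077460.
Thus α·(1.7904849) = 0.7077460, so α = 0.7077460/1.7904849 ≈ 0.3953.

α ≈ 0.3953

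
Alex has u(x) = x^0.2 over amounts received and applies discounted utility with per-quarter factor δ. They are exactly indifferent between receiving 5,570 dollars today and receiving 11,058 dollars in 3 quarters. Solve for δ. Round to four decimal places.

δ ≈ 0.9553

Indifference means u(5570) = δ^3 · u(11058), so δ^3 = u(5570)/u(11058).
Since u(x) = x^0.2, δ^3 = (5570/11058)^0.2 = 0.50371^0.2 = 0.87184.
Taking the cube root: δ = 0.87184^(1/3) ≈ 0.9553.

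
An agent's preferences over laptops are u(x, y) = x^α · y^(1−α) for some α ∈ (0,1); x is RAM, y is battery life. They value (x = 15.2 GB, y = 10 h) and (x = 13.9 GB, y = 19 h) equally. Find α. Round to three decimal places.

α ≈ 0.878

Indifference: 15.2^α · 10^(1−α) = 13.9^α · 19^(1−α).
Taking logs: α·ln 15.2 + (1−α)·ln 10 = α·ln 13.9 + (1−α)·ln 19, i.e. α·0.089407 = (1−α)·0.641854.
Thus α·(0.731261) = 0.641854, so α = 0.641854/0.731261 ≈ 0.878.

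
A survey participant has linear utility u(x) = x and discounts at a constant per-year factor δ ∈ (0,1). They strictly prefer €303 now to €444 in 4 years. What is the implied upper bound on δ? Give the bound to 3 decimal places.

Under u(x) = x this choice says 303 > δ^4·444.
Hence δ^4 < 303/444 = 0.68243, and x ↦ x^(1/4) is increasing on (0,∞).
δ < 0.68243^(1/4) = 0.909.

δ < 0.909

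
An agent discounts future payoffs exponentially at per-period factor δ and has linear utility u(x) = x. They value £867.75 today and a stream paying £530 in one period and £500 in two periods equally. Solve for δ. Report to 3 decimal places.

δ ≈ 0.890

The stream is worth 530δ + 500δ² today, so 530δ + 500δ² = 867.75.
So 500δ² + 530δ − 867.75 = 0.
The positive root is δ = [−530 + √(530² + 4·500·867.75)] / (2·500) = (−530 + 1420.000)/1000 ≈ 0.890.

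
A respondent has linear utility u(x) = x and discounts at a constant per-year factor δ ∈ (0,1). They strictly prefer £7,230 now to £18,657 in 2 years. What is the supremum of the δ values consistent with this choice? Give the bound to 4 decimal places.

δ < 0.6225

Comparing present values: 7230 > δ^2·18657.
Hence δ^2 < 7230/18657 = 0.38752, and x ↦ x^(1/2) is increasing on (0,∞).
δ < (7230/18657)^(1/2) ≈ 0.6225.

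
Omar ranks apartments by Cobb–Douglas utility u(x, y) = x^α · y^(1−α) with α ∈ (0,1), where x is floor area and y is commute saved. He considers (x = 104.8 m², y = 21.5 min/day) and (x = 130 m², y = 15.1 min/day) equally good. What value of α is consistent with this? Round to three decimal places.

Set the two utilities equal: 104.8^α·21.5^(1−α) = 130^α·15.1^(1−α).
(104.8/130)^α = (15.1/21.5)^(1−α); take logs: α·ln(104.8/130) = (1−α)·ln(15.1/21.5), i.e. α·-0.215481 = (1−α)·-0.353358.
With A = -0.215481 and B = -0.353358: α·A = (1−α)·B, so α = B/(A+B) = -0.353358/-0.568839 ≈ 0.621.

α ≈ 0.621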